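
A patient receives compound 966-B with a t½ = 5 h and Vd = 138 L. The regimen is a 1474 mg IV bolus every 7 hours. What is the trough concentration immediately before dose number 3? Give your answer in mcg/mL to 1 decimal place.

f = (1/2)^(τ/t½) = (1/2)^(7/5) ≈ 0.3789.
C₀ = D/Vd = 1474/138 ≈ 10.681 mcg/mL.
Before the 3rd dose, 2 doses have been given. Superposition: Cmin = C₀·(f + f²).
≈ 10.681 × (0.3789 + 0.1436) ≈ 10.681 × 0.5225 ≈ 5.581 mcg/mL.

5.6 mcg/mL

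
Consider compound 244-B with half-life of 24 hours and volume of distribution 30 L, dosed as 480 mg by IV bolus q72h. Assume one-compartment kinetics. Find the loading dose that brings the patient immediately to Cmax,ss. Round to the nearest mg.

f = (1/2)^(72/24) ≈ 0.125000; accumulation ratio R = 1/(1−f) ≈ 1.14286.
Loading dose to hit Cmax,ss on first dose: D_load = D_maint·R ≈ 480 × 1.14286 ≈ 548.57 mg.

549 mg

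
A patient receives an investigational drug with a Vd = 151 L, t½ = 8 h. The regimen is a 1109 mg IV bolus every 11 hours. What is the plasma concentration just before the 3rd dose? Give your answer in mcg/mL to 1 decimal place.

f = (1/2)^(τ/t½) = (1/2)^(11/8) ≈ 0.3856.
C₀ = D/Vd = 1109/151 ≈ 7.344 mcg/mL.
Before the 3rd dose, 2 doses have been given. Superposition: Cmin = C₀·(f + f²).
≈ 7.344 × (0.3856 + 0.1487) ≈ 7.344 × 0.5343 ≈ 3.924 mcg/mL.

3.9 mcg/mL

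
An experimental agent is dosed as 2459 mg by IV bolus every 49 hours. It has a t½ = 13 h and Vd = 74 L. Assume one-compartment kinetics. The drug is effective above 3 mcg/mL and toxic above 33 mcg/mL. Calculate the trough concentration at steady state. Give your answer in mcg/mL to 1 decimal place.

Over one 49-h interval, 49/13 ≈ 3.7692 half-lives elapse, leaving f ≈ 0.0733 of each dose.
Each bolus raises the concentration by D/Vd = 2459/74 ≈ 33.230 mcg/mL.
Steady-state trough Cmin,ss = C₀·f/(1−f) ≈ 33.230 × 0.0733/0.9267 ≈ 2.628 mcg/mL.
Trough 2.6 mcg/mL vs MEC 3 mcg/mL: subtherapeutic.

2.6 mcg/mL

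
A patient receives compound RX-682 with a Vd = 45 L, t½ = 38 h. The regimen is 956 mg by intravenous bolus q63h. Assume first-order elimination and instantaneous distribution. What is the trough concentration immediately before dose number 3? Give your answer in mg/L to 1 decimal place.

8.9 mg/L

f = (1/2)^(τ/t½) = (1/2)^(63/38) ≈ 0.3169.
C₀ = D/Vd = 956/45 ≈ 21.244 mg/L.
Before the 3rd dose, 2 doses have been given. Superposition: Cmin = C₀·(f + f²).
≈ 21.244 × (0.3169 + 0.1004) ≈ 21.244 × 0.4173 ≈ 8.865 mg/L.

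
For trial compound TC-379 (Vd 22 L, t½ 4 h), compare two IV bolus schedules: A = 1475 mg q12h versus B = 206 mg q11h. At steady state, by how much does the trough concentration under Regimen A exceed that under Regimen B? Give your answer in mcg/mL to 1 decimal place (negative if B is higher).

7.9 mcg/mL

Regimen A: f = (1/2)^(12/4) ≈ 0.1250; Cmin,ss = (1475/22)·f/(1−f) ≈ 9.578 mcg/mL.
Regimen B: f = (1/2)^(11/4) ≈ 0.1487; Cmin,ss = (206/22)·f/(1−f) ≈ 1.636 mcg/mL.
Difference ≈ 9.578 − 1.636 ≈ 7.942 mcg/mL.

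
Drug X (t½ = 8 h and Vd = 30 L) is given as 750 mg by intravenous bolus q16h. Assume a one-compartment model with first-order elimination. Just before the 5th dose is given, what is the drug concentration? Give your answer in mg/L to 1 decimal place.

f = (1/2)^(τ/t½) = (1/2)^(16/8) ≈ 0.2500.
C₀ = D/Vd = 750/30 ≈ 25.000 mg/L.
Before the 5th dose, 4 doses have been given. Superposition: Cmin = C₀·(f + f² + … + f^4).
≈ 25.000 × (0.2500 + 0.0625 + 0.0156 + 0.0039) ≈ 25.000 × 0.3320 ≈ 8.300 mg/L.

8.3 mg/L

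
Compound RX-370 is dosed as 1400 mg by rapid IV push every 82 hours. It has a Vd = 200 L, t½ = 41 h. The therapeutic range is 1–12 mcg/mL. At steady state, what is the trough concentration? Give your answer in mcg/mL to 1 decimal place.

2.3 mcg/mL

The dosing interval is 2 half-lives, so f = 2^(−2) = 0.25.
Accumulation ratio R = 1/(1 − f) = 1/0.75 = 4/3.
Single-dose peak C₀ = D/Vd = 1400/200 = 7 mcg/mL.
Steady-state peak Cmax,ss = C₀·R = 7 × 4/3 ≈ 9.333 mcg/mL.
Steady-state trough Cmin,ss = Cmax,ss·f ≈ 9.333 × 0.25 ≈ 2.333 mcg/mL.
Trough 2.3 mcg/mL vs MEC 1 mcg/mL: adequate.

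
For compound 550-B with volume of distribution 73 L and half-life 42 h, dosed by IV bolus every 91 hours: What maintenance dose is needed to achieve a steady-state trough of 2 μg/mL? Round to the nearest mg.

510 mg

τ/t½ = 91/42 ≈ 2.1667, so f = (1/2)^(91/42) ≈ 0.222725.
Cmin,ss = (D/Vd)·f/(1−f), so D = Cmin,ss·Vd·(1−f)/f.
D = 2 × 73 × (1−f)/f ≈ 2 × 73 × 3.48984 ≈ 509.52 mg.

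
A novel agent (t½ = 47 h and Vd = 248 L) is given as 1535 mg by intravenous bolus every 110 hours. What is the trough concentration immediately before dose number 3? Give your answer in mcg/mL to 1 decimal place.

f = (1/2)^(τ/t½) = (1/2)^(110/47) ≈ 0.1975.
C₀ = D/Vd = 1535/248 ≈ 6.190 mcg/mL.
Before the 3rd dose, 2 doses have been given. Superposition: Cmin = C₀·(f + f²).
≈ 6.190 × (0.1975 + 0.0390) ≈ 6.190 × 0.2365 ≈ 1.464 mcg/mL.

1.5 mcg/mL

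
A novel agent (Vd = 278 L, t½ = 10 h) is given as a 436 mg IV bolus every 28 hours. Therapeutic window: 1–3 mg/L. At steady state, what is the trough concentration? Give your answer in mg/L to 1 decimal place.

0.3 mg/L

k = ln2/t½ = ln2/10 ≈ 0.069315 h⁻¹; fraction remaining f = e^(−kτ) = e^(−0.069315×28) ≈ 0.1436.
Each bolus raises the concentration by D/Vd = 436/278 ≈ 1.568 mg/L.
Steady-state trough Cmin,ss = C₀·f/(1−f) ≈ 1.568 × 0.1436/0.8564 ≈ 0.263 mg/L.
Trough 0.3 mg/L vs MEC 1 mg/L: subtherapeutic.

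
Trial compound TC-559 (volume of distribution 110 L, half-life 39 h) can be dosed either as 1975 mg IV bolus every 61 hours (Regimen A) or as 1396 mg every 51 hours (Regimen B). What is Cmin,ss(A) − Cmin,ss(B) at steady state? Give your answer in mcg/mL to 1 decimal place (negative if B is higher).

Regimen A: f = (1/2)^(61/39) ≈ 0.3382; Cmin,ss = (1975/110)·f/(1−f) ≈ 9.175 mcg/mL.
Regimen B: f = (1/2)^(51/39) ≈ 0.4040; Cmin,ss = (1396/110)·f/(1−f) ≈ 8.603 mcg/mL.
Difference ≈ 9.175 − 8.603 ≈ 0.572 mcg/mL.

0.6 mcg/mL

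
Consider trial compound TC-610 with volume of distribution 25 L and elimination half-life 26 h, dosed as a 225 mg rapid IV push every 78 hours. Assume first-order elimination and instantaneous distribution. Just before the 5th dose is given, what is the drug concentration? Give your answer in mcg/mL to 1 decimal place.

1.3 mcg/mL

f = (1/2)^(τ/t½) = (1/2)^(78/26) ≈ 0.1250.
C₀ = D/Vd = 225/25 ≈ 9.000 mcg/mL.
Before the 5th dose, 4 doses have been given. Superposition: Cmin = C₀·(f + f² + … + f^4).
≈ 9.000 × (0.1250 + 0.0156 + 0.0020 + 0.0002) ≈ 9.000 × 0.1428 ≈ 1.285 mcg/mL.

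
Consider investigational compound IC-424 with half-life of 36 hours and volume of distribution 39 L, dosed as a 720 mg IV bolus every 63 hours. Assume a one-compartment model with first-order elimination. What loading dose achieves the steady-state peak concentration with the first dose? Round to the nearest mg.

1025 mg

f = (1/2)^(63/36) ≈ 0.297302; accumulation ratio R = 1/(1−f) ≈ 1.42309.
Loading dose to hit Cmax,ss on first dose: D_load = D_maint·R ≈ 720 × 1.42309 ≈ 1024.62 mg.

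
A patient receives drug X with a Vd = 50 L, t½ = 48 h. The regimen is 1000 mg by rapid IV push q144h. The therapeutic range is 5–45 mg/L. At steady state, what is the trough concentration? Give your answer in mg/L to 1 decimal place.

τ = 144 h = 3 half-lives, so f = (1/2)^3 = 0.125.
Accumulation ratio R = 1/(1 − f) = 1/0.875 = 8/7.
Single-dose peak C₀ = D/Vd = 1000/50 = 20 mg/L.
Steady-state peak Cmax,ss = C₀·R = 20 × 8/7 ≈ 22.857 mg/L.
Steady-state trough Cmin,ss = Cmax,ss·f ≈ 22.857 × 0.125 ≈ 2.857 mg/L.
Trough 2.9 mg/L vs MEC 5 mg/L: subtherapeutic.

2.9 mg/L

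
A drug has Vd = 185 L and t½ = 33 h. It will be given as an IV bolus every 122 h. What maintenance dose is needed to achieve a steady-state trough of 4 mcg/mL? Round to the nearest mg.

8857 mg

τ/t½ = 122/33 ≈ 3.697, so f = (1/2)^(122/33) ≈ 0.077108.
Cmin,ss = (D/Vd)·f/(1−f), so D = Cmin,ss·Vd·(1−f)/f.
D = 4 × 185 × (1−f)/f ≈ 4 × 185 × 11.96882 ≈ 8856.93 mg.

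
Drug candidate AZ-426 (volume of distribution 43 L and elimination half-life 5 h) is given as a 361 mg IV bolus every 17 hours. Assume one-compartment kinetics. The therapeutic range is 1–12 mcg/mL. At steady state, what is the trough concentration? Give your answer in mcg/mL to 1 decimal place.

k = ln2/t½ = ln2/5 ≈ 0.138629 h⁻¹; fraction remaining f = e^(−kτ) = e^(−0.138629×17) ≈ 0.0947.
At steady state, accumulation factor R = 1/(1 − e^(−kτ)) ≈ 1.1046.
Each bolus raises the concentration by D/Vd = 361/43 ≈ 8.395 mcg/mL.
Steady-state peak Cmax,ss = C₀·R ≈ 8.395 × 1.1046 ≈ 9.273 mcg/mL.
Steady-state trough Cmin,ss = Cmax,ss·f ≈ 9.273 × 0.0947 ≈ 0.878 mcg/mL.
Trough 0.9 mcg/mL vs MEC 1 mcg/mL: subtherapeutic.

0.9 mcg/mL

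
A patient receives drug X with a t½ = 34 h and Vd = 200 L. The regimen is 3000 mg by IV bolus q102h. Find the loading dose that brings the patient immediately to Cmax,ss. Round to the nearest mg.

3429 mg

f = (1/2)^(102/34) ≈ 0.125000; accumulation ratio R = 1/(1−f) ≈ 1.14286.
Loading dose to hit Cmax,ss on first dose: D_load = D_maint·R ≈ 3000 × 1.14286 ≈ 3428.58 mg.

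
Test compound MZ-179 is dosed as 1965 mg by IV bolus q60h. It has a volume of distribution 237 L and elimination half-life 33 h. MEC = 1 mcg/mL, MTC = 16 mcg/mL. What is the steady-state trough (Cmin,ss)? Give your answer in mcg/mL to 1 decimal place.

k = ln2/t½ = ln2/33 ≈ 0.021004 h⁻¹; fraction remaining f = e^(−kτ) = e^(−0.021004×60) ≈ 0.2836.
At steady state, accumulation factor R = 1/(1 − e^(−kτ)) ≈ 1.3959.
Single-dose peak C₀ = D/Vd = 1965/237 ≈ 8.291 mcg/mL.
Steady-state peak Cmax,ss = C₀·R ≈ 8.291 × 1.3959 ≈ 11.573 mcg/mL.
One interval later, Cmin,ss = Cmax,ss·e^(−kτ) ≈ 11.573 × 0.2836 ≈ 3.282 mcg/mL.
Trough 3.3 mcg/mL vs MEC 1 mcg/mL: adequate.

3.3 mcg/mL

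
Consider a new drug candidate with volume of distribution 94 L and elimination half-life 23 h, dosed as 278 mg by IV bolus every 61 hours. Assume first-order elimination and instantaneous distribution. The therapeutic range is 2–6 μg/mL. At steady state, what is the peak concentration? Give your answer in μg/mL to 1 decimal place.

3.5 μg/mL

τ/t½ = 61/23 ≈ 2.6522, so fraction remaining f = (1/2)^(61/23) ≈ 0.1591.
Accumulation ratio R = 1/(1 − f) ≈ 1/0.8409 ≈ 1.1892.
Single-dose peak C₀ = D/Vd = 278/94 ≈ 2.957 μg/mL.
Steady-state peak Cmax,ss = C₀·R ≈ 2.957 × 1.1892 ≈ 3.516 μg/mL.
Peak 3.5 μg/mL vs MTC 6 μg/mL: below toxic threshold.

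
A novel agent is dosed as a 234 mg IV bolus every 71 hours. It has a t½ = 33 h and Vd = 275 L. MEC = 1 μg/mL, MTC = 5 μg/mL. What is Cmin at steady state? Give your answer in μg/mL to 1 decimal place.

Over one 71-h interval, 71/33 ≈ 2.1515 half-lives elapse, leaving f ≈ 0.2251 of each dose.
Single-dose peak C₀ = D/Vd = 234/275 ≈ 0.851 μg/mL.
Steady-state trough Cmin,ss = C₀·f/(1−f) ≈ 0.851 × 0.2251/0.7749 ≈ 0.247 μg/mL.
Trough 0.2 μg/mL vs MEC 1 μg/mL: subtherapeutic.

0.2 μg/mL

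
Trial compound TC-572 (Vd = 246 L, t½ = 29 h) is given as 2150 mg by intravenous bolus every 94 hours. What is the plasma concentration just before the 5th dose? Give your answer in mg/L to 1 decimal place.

1.0 mg/L

f = (1/2)^(τ/t½) = (1/2)^(94/29) ≈ 0.1057.
C₀ = D/Vd = 2150/246 ≈ 8.740 mg/L.
Before the 5th dose, 4 doses have been given. Superposition: Cmin = C₀·(f + f² + … + f^4).
≈ 8.740 × (0.1057 + 0.0112 + 0.0012 + 0.0001) ≈ 8.740 × 0.1182 ≈ 1.033 mg/L.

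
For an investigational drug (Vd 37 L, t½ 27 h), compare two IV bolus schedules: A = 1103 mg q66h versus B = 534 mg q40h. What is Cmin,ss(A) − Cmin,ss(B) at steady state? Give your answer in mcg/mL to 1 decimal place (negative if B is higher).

Regimen A: f = (1/2)^(66/27) ≈ 0.1837; Cmin,ss = (1103/37)·f/(1−f) ≈ 6.709 mcg/mL.
Regimen B: f = (1/2)^(40/27) ≈ 0.3581; Cmin,ss = (534/37)·f/(1−f) ≈ 8.051 mcg/mL.
Difference ≈ 6.709 − 8.051 ≈ -1.342 mcg/mL.

-1.3 mcg/mL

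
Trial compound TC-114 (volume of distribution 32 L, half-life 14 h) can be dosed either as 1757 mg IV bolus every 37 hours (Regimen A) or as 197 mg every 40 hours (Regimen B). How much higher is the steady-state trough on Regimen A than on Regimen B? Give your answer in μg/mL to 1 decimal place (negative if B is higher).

Regimen A: f = (1/2)^(37/14) ≈ 0.1601; Cmin,ss = (1757/32)·f/(1−f) ≈ 10.466 μg/mL.
Regimen B: f = (1/2)^(40/14) ≈ 0.1380; Cmin,ss = (197/32)·f/(1−f) ≈ 0.986 μg/mL.
Difference ≈ 10.466 − 0.986 ≈ 9.480 μg/mL.

9.5 μg/mL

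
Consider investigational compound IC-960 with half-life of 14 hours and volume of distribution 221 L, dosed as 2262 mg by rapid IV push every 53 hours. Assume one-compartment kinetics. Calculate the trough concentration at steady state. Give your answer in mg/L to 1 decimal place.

0.8 mg/L

k = ln2/t½ = ln2/14 ≈ 0.049511 h⁻¹; fraction remaining f = e^(−kτ) = e^(−0.049511×53) ≈ 0.0725.
At steady state, accumulation factor R = 1/(1 − e^(−kτ)) ≈ 1.0782.
Single-dose peak C₀ = D/Vd = 2262/221 ≈ 10.235 mg/L.
Steady-state peak Cmax,ss = C₀·R ≈ 10.235 × 1.0782 ≈ 11.035 mg/L.
Steady-state trough Cmin,ss = Cmax,ss·f ≈ 11.035 × 0.0725 ≈ 0.800 mg/L.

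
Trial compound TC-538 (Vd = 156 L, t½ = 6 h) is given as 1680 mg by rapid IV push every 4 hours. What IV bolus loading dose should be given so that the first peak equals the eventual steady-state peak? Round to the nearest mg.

4540 mg

f = (1/2)^(4/6) ≈ 0.629961; accumulation ratio R = 1/(1−f) ≈ 2.70242.
Loading dose to hit Cmax,ss on first dose: D_load = D_maint·R ≈ 1680 × 2.70242 ≈ 4540.07 mg.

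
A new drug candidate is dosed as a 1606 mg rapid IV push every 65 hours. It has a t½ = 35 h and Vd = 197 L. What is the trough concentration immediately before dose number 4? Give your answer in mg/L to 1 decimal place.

f = (1/2)^(τ/t½) = (1/2)^(65/35) ≈ 0.2760.
C₀ = D/Vd = 1606/197 ≈ 8.152 mg/L.
Before the 4th dose, 3 doses have been given. Superposition: Cmin = C₀·(f + f² + … + f^3).
≈ 8.152 × (0.2760 + 0.0762 + 0.0210) ≈ 8.152 × 0.3732 ≈ 3.042 mg/L.

3.0 mg/L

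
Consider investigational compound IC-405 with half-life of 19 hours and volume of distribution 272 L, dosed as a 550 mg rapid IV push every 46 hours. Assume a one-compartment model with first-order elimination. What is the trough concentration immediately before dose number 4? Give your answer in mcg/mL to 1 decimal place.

f = (1/2)^(τ/t½) = (1/2)^(46/19) ≈ 0.1867.
C₀ = D/Vd = 550/272 ≈ 2.022 mcg/mL.
Before the 4th dose, 3 doses have been given. Superposition: Cmin = C₀·(f + f² + … + f^3).
≈ 2.022 × (0.1867 + 0.0349 + 0.0065) ≈ 2.022 × 0.2281 ≈ 0.461 mcg/mL.

0.5 mcg/mL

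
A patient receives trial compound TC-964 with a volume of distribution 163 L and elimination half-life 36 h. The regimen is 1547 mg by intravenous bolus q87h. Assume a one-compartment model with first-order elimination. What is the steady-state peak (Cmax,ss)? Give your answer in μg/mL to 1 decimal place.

11.7 μg/mL

k = ln2/t½ = ln2/36 ≈ 0.019254 h⁻¹; fraction remaining f = e^(−kτ) = e^(−0.019254×87) ≈ 0.1873.
At steady state, accumulation factor R = 1/(1 − e^(−kτ)) ≈ 1.2305.
Each bolus raises the concentration by D/Vd = 1547/163 ≈ 9.491 μg/mL.
Cmax,ss = C₀/(1 − f) ≈ 9.491/0.8127 ≈ 11.678 μg/mL.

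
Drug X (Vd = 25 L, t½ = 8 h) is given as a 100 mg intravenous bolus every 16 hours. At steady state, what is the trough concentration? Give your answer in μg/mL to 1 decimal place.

The dosing interval is 2 half-lives, so f = 2^(−2) = 0.25.
At steady state, R = 1/(1 − 0.25) = 4/3.
Single-dose peak C₀ = D/Vd = 100/25 = 4 μg/mL.
Steady-state peak Cmax,ss = C₀·R = 4 × 4/3 ≈ 5.333 μg/mL.
Steady-state trough Cmin,ss = Cmax,ss·f ≈ 5.333 × 0.25 ≈ 1.333 μg/mL.

1.3 μg/mL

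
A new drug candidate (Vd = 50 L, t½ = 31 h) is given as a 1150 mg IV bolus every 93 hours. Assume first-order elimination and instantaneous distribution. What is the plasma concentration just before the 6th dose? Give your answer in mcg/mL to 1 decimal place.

3.3 mcg/mL

f = (1/2)^(τ/t½) = (1/2)^(93/31) ≈ 0.1250.
C₀ = D/Vd = 1150/50 ≈ 23.000 mcg/mL.
Before the 6th dose, 5 doses have been given. Superposition: Cmin = C₀·(f + f² + … + f^5).
≈ 23.000 × (0.1250 + 0.0156 + 0.0020 + 0.0002 + 0.0000) ≈ 23.000 × 0.1428 ≈ 3.284 mcg/mL.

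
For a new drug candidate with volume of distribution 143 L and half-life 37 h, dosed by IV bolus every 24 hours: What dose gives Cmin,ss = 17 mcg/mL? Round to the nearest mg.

1380 mg

τ/t½ = 24/37 ≈ 0.64865, so f = (1/2)^(24/37) ≈ 0.637878.
Cmin,ss = (D/Vd)·f/(1−f), so D = Cmin,ss·Vd·(1−f)/f.
D = 17 × 143 × (1−f)/f ≈ 17 × 143 × 0.56770 ≈ 1380.08 mg.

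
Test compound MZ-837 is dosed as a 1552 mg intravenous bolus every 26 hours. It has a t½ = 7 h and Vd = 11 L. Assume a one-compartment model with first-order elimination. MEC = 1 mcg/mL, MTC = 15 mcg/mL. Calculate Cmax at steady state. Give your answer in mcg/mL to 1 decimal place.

τ/t½ = 26/7 ≈ 3.7143, so fraction remaining f = (1/2)^(26/7) ≈ 0.0762.
At steady state, accumulation factor R = 1/(1 − e^(−kτ)) ≈ 1.0825.
Single-dose peak C₀ = D/Vd = 1552/11 ≈ 141.091 mcg/mL.
Steady-state peak Cmax,ss = C₀·R ≈ 141.091 × 1.0825 ≈ 152.731 mcg/mL.
Peak 152.7 mcg/mL vs MTC 15 mcg/mL: exceeds toxic threshold.

152.7 mcg/mL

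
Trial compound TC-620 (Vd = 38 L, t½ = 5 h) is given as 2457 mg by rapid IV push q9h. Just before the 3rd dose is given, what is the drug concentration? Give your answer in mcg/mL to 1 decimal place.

23.9 mcg/mL

f = (1/2)^(τ/t½) = (1/2)^(9/5) ≈ 0.2872.
C₀ = D/Vd = 2457/38 ≈ 64.658 mcg/mL.
Before the 3rd dose, 2 doses have been given. Superposition: Cmin = C₀·(f + f²).
≈ 64.658 × (0.2872 + 0.0825) ≈ 64.658 × 0.3697 ≈ 23.904 mcg/mL.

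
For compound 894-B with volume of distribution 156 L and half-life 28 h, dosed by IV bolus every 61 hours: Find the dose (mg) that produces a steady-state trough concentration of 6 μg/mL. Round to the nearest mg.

τ/t½ = 61/28 ≈ 2.1786, so f = (1/2)^(61/28) ≈ 0.220894.
Cmin,ss = (D/Vd)·f/(1−f), so D = Cmin,ss·Vd·(1−f)/f.
D = 6 × 156 × (1−f)/f ≈ 6 × 156 × 3.52706 ≈ 3301.33 mg.

3301 mg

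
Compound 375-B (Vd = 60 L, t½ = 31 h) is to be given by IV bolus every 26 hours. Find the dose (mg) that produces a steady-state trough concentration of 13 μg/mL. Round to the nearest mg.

615 mg

τ/t½ = 26/31 ≈ 0.83871, so f = (1/2)^(26/31) ≈ 0.559143.
Cmin,ss = (D/Vd)·f/(1−f), so D = Cmin,ss·Vd·(1−f)/f.
D = 13 × 60 × (1−f)/f ≈ 13 × 60 × 0.78845 ≈ 614.99 mg.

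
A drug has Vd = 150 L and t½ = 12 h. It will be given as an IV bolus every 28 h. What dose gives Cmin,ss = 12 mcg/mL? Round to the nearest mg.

7271 mg

τ/t½ = 28/12 ≈ 2.3333, so f = (1/2)^(28/12) ≈ 0.198425.
Cmin,ss = (D/Vd)·f/(1−f), so D = Cmin,ss·Vd·(1−f)/f.
D = 12 × 150 × (1−f)/f ≈ 12 × 150 × 4.03969 ≈ 7271.44 mg.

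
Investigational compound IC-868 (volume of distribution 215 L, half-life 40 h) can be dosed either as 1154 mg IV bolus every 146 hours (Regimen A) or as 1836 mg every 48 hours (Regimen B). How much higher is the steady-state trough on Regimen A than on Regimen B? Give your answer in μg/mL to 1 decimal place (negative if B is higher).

-6.1 μg/mL

Regimen A: f = (1/2)^(146/40) ≈ 0.0797; Cmin,ss = (1154/215)·f/(1−f) ≈ 0.465 μg/mL.
Regimen B: f = (1/2)^(48/40) ≈ 0.4353; Cmin,ss = (1836/215)·f/(1−f) ≈ 6.583 μg/mL.
Difference ≈ 0.465 − 6.583 ≈ -6.118 μg/mL.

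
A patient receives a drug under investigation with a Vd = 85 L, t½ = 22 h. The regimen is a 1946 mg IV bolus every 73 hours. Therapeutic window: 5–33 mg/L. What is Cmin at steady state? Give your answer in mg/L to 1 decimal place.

τ/t½ = 73/22 ≈ 3.3182, so fraction remaining f = (1/2)^(73/22) ≈ 0.1003.
At steady state, accumulation factor R = 1/(1 − e^(−kτ)) ≈ 1.1115.
Single-dose peak C₀ = D/Vd = 1946/85 ≈ 22.894 mg/L.
Steady-state peak Cmax,ss = C₀·R ≈ 22.894 × 1.1115 ≈ 25.447 mg/L.
One interval later, Cmin,ss = Cmax,ss·e^(−kτ) ≈ 25.447 × 0.1003 ≈ 2.552 mg/L.
Trough 2.6 mg/L vs MEC 5 mg/L: subtherapeutic.

2.6 mg/L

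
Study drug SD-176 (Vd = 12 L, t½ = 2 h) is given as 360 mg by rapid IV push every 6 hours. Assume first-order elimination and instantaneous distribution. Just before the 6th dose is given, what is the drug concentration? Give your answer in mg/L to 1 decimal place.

4.3 mg/L

f = (1/2)^(τ/t½) = (1/2)^(6/2) ≈ 0.1250.
C₀ = D/Vd = 360/12 ≈ 30.000 mg/L.
Before the 6th dose, 5 doses have been given. Superposition: Cmin = C₀·(f + f² + … + f^5).
≈ 30.000 × (0.1250 + 0.0156 + 0.0020 + 0.0002 + 0.0000) ≈ 30.000 × 0.1428 ≈ 4.284 mg/L.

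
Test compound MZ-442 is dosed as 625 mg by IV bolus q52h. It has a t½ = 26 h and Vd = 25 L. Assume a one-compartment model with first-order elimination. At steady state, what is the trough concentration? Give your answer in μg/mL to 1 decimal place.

The dosing interval is 2 half-lives, so f = 2^(−2) = 0.25.
At steady state, R = 1/(1 − 0.25) = 4/3.
Single-dose peak C₀ = D/Vd = 625/25 = 25 μg/mL.
Steady-state peak Cmax,ss = C₀·R = 25 × 4/3 ≈ 33.333 μg/mL.
Steady-state trough Cmin,ss = Cmax,ss·f ≈ 33.333 × 0.25 ≈ 8.333 μg/mL.

8.3 μg/mL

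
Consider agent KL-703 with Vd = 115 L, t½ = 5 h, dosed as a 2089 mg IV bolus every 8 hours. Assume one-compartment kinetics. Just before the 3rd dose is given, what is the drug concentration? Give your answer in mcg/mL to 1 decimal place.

8.0 mcg/mL

f = (1/2)^(τ/t½) = (1/2)^(8/5) ≈ 0.3299.
C₀ = D/Vd = 2089/115 ≈ 18.165 mcg/mL.
Before the 3rd dose, 2 doses have been given. Superposition: Cmin = C₀·(f + f²).
≈ 18.165 × (0.3299 + 0.1088) ≈ 18.165 × 0.4387 ≈ 7.969 mcg/mL.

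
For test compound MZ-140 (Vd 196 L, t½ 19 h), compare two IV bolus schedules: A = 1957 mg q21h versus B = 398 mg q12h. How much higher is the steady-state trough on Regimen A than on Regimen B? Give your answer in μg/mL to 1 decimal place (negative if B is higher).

5.0 μg/mL

Regimen A: f = (1/2)^(21/19) ≈ 0.4648; Cmin,ss = (1957/196)·f/(1−f) ≈ 8.671 μg/mL.
Regimen B: f = (1/2)^(12/19) ≈ 0.6455; Cmin,ss = (398/196)·f/(1−f) ≈ 3.697 μg/mL.
Difference ≈ 8.671 − 3.697 ≈ 4.974 μg/mL.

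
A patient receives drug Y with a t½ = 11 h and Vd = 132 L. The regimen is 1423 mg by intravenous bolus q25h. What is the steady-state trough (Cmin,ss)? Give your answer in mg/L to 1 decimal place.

2.8 mg/L

k = ln2/t½ = ln2/11 ≈ 0.063013 h⁻¹; fraction remaining f = e^(−kτ) = e^(−0.063013×25) ≈ 0.2069.
Accumulation ratio R = 1/(1 − f) ≈ 1/0.7931 ≈ 1.2609.
Each bolus raises the concentration by D/Vd = 1423/132 ≈ 10.780 mg/L.
Steady-state peak Cmax,ss = C₀·R ≈ 10.780 × 1.2609 ≈ 13.593 mg/L.
Steady-state trough Cmin,ss = Cmax,ss·f ≈ 13.593 × 0.2069 ≈ 2.812 mg/L.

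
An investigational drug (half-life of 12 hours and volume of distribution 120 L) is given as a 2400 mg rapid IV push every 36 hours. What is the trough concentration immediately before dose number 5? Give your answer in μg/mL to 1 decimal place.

2.9 μg/mL

f = (1/2)^(τ/t½) = (1/2)^(36/12) ≈ 0.1250.
C₀ = D/Vd = 2400/120 ≈ 20.000 μg/mL.
Before the 5th dose, 4 doses have been given. Superposition: Cmin = C₀·(f + f² + … + f^4).
≈ 20.000 × (0.1250 + 0.0156 + 0.0020 + 0.0002) ≈ 20.000 × 0.1428 ≈ 2.856 μg/mL.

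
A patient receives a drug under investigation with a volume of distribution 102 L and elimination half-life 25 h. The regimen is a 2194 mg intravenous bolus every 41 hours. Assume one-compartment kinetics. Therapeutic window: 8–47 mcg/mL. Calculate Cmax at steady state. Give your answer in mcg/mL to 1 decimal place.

31.7 mcg/mL

τ/t½ = 41/25 ≈ 1.64, so fraction remaining f = (1/2)^(41/25) ≈ 0.3209.
Accumulation ratio R = 1/(1 − f) ≈ 1/0.6791 ≈ 1.4725.
Single-dose peak C₀ = D/Vd = 2194/102 ≈ 21.510 mcg/mL.
Steady-state peak Cmax,ss = C₀·R ≈ 21.510 × 1.4725 ≈ 31.673 mcg/mL.
Peak 31.7 mcg/mL vs MTC 47 mcg/mL: below toxic threshold.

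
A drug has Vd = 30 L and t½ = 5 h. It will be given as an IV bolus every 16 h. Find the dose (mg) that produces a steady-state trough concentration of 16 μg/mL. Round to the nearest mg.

τ/t½ = 16/5 ≈ 3.2, so f = (1/2)^(16/5) ≈ 0.108819.
Cmin,ss = (D/Vd)·f/(1−f), so D = Cmin,ss·Vd·(1−f)/f.
D = 16 × 30 × (1−f)/f ≈ 16 × 30 × 8.18957 ≈ 3930.99 mg.

3931 mg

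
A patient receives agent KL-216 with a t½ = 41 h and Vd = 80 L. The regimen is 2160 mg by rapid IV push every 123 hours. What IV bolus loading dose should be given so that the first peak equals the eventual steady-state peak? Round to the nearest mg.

2469 mg

f = (1/2)^(123/41) ≈ 0.125000; accumulation ratio R = 1/(1−f) ≈ 1.14286.
Loading dose to hit Cmax,ss on first dose: D_load = D_maint·R ≈ 2160 × 1.14286 ≈ 2468.58 mg.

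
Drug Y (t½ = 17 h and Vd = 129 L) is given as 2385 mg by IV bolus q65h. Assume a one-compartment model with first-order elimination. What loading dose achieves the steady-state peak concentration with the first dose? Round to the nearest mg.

f = (1/2)^(65/17) ≈ 0.070632; accumulation ratio R = 1/(1−f) ≈ 1.07600.
Loading dose to hit Cmax,ss on first dose: D_load = D_maint·R ≈ 2385 × 1.07600 ≈ 2566.26 mg.

2566 mg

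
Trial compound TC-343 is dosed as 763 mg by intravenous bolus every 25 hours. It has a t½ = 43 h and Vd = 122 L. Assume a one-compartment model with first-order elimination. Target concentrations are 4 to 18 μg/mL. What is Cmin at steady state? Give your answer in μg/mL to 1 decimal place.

12.6 μg/mL

τ/t½ = 25/43 ≈ 0.5814, so fraction remaining f = (1/2)^(25/43) ≈ 0.6683.
Accumulation ratio R = 1/(1 − f) ≈ 1/0.3317 ≈ 3.0148.
Single-dose peak C₀ = D/Vd = 763/122 ≈ 6.254 μg/mL.
Steady-state peak Cmax,ss = C₀·R ≈ 6.254 × 3.0148 ≈ 18.855 μg/mL.
One interval later, Cmin,ss = Cmax,ss·e^(−kτ) ≈ 18.855 × 0.6683 ≈ 12.601 μg/mL.
Trough 12.6 μg/mL vs MEC 4 μg/mL: adequate.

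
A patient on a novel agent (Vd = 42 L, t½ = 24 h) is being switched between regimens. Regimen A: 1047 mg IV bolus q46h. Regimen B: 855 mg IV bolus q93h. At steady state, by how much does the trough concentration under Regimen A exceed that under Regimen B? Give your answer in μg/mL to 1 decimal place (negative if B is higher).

Regimen A: f = (1/2)^(46/24) ≈ 0.2649; Cmin,ss = (1047/42)·f/(1−f) ≈ 8.983 μg/mL.
Regimen B: f = (1/2)^(93/24) ≈ 0.0682; Cmin,ss = (855/42)·f/(1−f) ≈ 1.490 μg/mL.
Difference ≈ 8.983 − 1.490 ≈ 7.493 μg/mL.

7.5 μg/mL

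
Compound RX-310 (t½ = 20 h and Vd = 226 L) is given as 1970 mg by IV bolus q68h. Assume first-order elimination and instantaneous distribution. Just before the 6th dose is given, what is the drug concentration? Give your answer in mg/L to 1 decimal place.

0.9 mg/L

f = (1/2)^(τ/t½) = (1/2)^(68/20) ≈ 0.0947.
C₀ = D/Vd = 1970/226 ≈ 8.717 mg/L.
Before the 6th dose, 5 doses have been given. Superposition: Cmin = C₀·(f + f² + … + f^5).
≈ 8.717 × (0.0947 + 0.0090 + 0.0008 + 0.0001 + 0.0000) ≈ 8.717 × 0.1046 ≈ 0.912 mg/L.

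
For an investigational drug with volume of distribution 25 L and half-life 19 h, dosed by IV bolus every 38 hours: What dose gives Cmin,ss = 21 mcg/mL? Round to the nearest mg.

τ/t½ = 38/19 ≈ 2, so f = (1/2)^(38/19) ≈ 0.250000.
Cmin,ss = (D/Vd)·f/(1−f), so D = Cmin,ss·Vd·(1−f)/f.
D = 21 × 25 × (1−f)/f ≈ 21 × 25 × 3.00000 ≈ 1575.00 mg.

1575 mg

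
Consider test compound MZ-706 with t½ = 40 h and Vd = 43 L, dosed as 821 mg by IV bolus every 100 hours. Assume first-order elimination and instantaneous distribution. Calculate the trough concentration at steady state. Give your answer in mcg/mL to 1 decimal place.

4.1 mcg/mL

k = ln2/t½ = ln2/40 ≈ 0.017329 h⁻¹; fraction remaining f = e^(−kτ) = e^(−0.017329×100) ≈ 0.1768.
Single-dose peak C₀ = D/Vd = 821/43 ≈ 19.093 mcg/mL.
Steady-state trough Cmin,ss = C₀·f/(1−f) ≈ 19.093 × 0.1768/0.8232 ≈ 4.101 mcg/mL.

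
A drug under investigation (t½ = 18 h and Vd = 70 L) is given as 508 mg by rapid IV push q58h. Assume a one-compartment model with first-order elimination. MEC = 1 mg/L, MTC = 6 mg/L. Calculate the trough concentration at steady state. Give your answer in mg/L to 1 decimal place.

0.9 mg/L

τ/t½ = 58/18 ≈ 3.2222, so fraction remaining f = (1/2)^(58/18) ≈ 0.1072.
Single-dose peak C₀ = D/Vd = 508/70 ≈ 7.257 mg/L.
Steady-state trough Cmin,ss = C₀·f/(1−f) ≈ 7.257 × 0.1072/0.8928 ≈ 0.871 mg/L.
Trough 0.9 mg/L vs MEC 1 mg/L: subtherapeutic.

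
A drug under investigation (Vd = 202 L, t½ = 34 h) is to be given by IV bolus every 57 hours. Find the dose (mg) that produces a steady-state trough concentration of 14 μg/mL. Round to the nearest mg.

6212 mg

τ/t½ = 57/34 ≈ 1.6765, so f = (1/2)^(57/34) ≈ 0.312847.
Cmin,ss = (D/Vd)·f/(1−f), so D = Cmin,ss·Vd·(1−f)/f.
D = 14 × 202 × (1−f)/f ≈ 14 × 202 × 2.19645 ≈ 6211.56 mg.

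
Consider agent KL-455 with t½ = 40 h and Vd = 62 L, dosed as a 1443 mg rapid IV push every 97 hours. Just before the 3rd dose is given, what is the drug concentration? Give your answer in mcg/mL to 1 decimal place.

5.1 mcg/mL

f = (1/2)^(τ/t½) = (1/2)^(97/40) ≈ 0.1862.
C₀ = D/Vd = 1443/62 ≈ 23.274 mcg/mL.
Before the 3rd dose, 2 doses have been given. Superposition: Cmin = C₀·(f + f²).
≈ 23.274 × (0.1862 + 0.0347) ≈ 23.274 × 0.2209 ≈ 5.141 mcg/mL.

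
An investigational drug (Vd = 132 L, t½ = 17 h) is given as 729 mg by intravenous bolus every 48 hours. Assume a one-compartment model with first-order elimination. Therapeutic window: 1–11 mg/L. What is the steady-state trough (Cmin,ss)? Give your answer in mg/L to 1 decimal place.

0.9 mg/L

k = ln2/t½ = ln2/17 ≈ 0.040773 h⁻¹; fraction remaining f = e^(−kτ) = e^(−0.040773×48) ≈ 0.1413.
Each bolus raises the concentration by D/Vd = 729/132 ≈ 5.523 mg/L.
Steady-state trough Cmin,ss = C₀·f/(1−f) ≈ 5.523 × 0.1413/0.8587 ≈ 0.909 mg/L.
Trough 0.9 mg/L vs MEC 1 mg/L: subtherapeutic.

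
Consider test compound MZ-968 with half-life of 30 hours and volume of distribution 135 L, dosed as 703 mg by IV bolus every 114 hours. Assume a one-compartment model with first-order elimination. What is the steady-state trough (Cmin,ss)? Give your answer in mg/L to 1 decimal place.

0.4 mg/L

τ/t½ = 114/30 ≈ 3.8, so fraction remaining f = (1/2)^(114/30) ≈ 0.0718.
Single-dose peak C₀ = D/Vd = 703/135 ≈ 5.207 mg/L.
Steady-state trough Cmin,ss = C₀·f/(1−f) ≈ 5.207 × 0.0718/0.9282 ≈ 0.403 mg/L.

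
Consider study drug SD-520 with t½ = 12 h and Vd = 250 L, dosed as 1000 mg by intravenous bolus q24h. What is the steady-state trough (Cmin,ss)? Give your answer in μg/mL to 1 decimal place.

1.3 μg/mL

The dosing interval is 2 half-lives, so f = 2^(−2) = 0.25.
At steady state, R = 1/(1 − 0.25) = 4/3.
Single-dose peak C₀ = D/Vd = 1000/250 = 4 μg/mL.
Steady-state peak Cmax,ss = C₀·R = 4 × 4/3 ≈ 5.333 μg/mL.
Steady-state trough Cmin,ss = Cmax,ss·f ≈ 5.333 × 0.25 ≈ 1.333 μg/mL.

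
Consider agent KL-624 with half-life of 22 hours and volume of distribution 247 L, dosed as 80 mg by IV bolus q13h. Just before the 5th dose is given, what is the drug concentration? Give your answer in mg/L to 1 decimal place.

f = (1/2)^(τ/t½) = (1/2)^(13/22) ≈ 0.6639.
C₀ = D/Vd = 80/247 ≈ 0.324 mg/L.
Before the 5th dose, 4 doses have been given. Superposition: Cmin = C₀·(f + f² + … + f^4).
≈ 0.324 × (0.6639 + 0.4408 + 0.2926 + 0.1943) ≈ 0.324 × 1.5916 ≈ 0.516 mg/L.

0.5 mg/L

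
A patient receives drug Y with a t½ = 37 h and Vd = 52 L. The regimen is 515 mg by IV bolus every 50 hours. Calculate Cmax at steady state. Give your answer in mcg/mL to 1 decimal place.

Over one 50-h interval, 50/37 ≈ 1.3514 half-lives elapse, leaving f ≈ 0.3919 of each dose.
Accumulation ratio R = 1/(1 − f) ≈ 1/0.6081 ≈ 1.6445.
Single-dose peak C₀ = D/Vd = 515/52 ≈ 9.904 mcg/mL.
Steady-state peak Cmax,ss = C₀·R ≈ 9.904 × 1.6445 ≈ 16.287 mcg/mL.

16.3 mcg/mL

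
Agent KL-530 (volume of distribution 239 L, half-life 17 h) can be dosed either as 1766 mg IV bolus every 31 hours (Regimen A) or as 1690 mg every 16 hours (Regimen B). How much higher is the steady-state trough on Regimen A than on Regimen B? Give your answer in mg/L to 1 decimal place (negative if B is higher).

-4.8 mg/L

Regimen A: f = (1/2)^(31/17) ≈ 0.2825; Cmin,ss = (1766/239)·f/(1−f) ≈ 2.909 mg/L.
Regimen B: f = (1/2)^(16/17) ≈ 0.5208; Cmin,ss = (1690/239)·f/(1−f) ≈ 7.685 mg/L.
Difference ≈ 2.909 − 7.685 ≈ -4.776 mg/L.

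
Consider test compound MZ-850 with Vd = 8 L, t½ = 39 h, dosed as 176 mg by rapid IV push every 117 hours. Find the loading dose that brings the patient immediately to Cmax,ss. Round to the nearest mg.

201 mg

f = (1/2)^(117/39) ≈ 0.125000; accumulation ratio R = 1/(1−f) ≈ 1.14286.
Loading dose to hit Cmax,ss on first dose: D_load = D_maint·R ≈ 176 × 1.14286 ≈ 201.14 mg.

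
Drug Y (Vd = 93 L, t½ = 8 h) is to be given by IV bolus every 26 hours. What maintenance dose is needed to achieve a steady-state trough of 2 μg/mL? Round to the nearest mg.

1584 mg

τ/t½ = 26/8 ≈ 3.25, so f = (1/2)^(26/8) ≈ 0.105112.
Cmin,ss = (D/Vd)·f/(1−f), so D = Cmin,ss·Vd·(1−f)/f.
D = 2 × 93 × (1−f)/f ≈ 2 × 93 × 8.51366 ≈ 1583.54 mg.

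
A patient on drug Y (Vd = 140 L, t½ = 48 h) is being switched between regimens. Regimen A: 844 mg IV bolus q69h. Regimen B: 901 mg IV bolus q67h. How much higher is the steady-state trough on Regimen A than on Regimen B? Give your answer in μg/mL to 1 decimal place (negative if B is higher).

Regimen A: f = (1/2)^(69/48) ≈ 0.3692; Cmin,ss = (844/140)·f/(1−f) ≈ 3.528 μg/mL.
Regimen B: f = (1/2)^(67/48) ≈ 0.3800; Cmin,ss = (901/140)·f/(1−f) ≈ 3.944 μg/mL.
Difference ≈ 3.528 − 3.944 ≈ -0.416 μg/mL.

-0.4 μg/mL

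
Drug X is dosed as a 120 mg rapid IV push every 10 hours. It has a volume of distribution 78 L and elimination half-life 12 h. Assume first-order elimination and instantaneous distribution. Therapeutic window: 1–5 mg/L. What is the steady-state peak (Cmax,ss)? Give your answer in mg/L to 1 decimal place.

Over one 10-h interval, 10/12 ≈ 0.83333 half-lives elapse, leaving f ≈ 0.5612 of each dose.
Accumulation ratio R = 1/(1 − f) ≈ 1/0.4388 ≈ 2.2789.
Each bolus raises the concentration by D/Vd = 120/78 ≈ 1.538 mg/L.
Steady-state peak Cmax,ss = C₀·R ≈ 1.538 × 2.2789 ≈ 3.505 mg/L.
Peak 3.5 mg/L vs MTC 5 mg/L: below toxic threshold.

3.5 mg/L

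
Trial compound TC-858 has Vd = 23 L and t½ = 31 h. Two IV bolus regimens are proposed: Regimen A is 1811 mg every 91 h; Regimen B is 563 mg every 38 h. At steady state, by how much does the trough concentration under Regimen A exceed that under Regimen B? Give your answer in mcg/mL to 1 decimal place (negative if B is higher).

-6.4 mcg/mL

Regimen A: f = (1/2)^(91/31) ≈ 0.1307; Cmin,ss = (1811/23)·f/(1−f) ≈ 11.838 mcg/mL.
Regimen B: f = (1/2)^(38/31) ≈ 0.4276; Cmin,ss = (563/23)·f/(1−f) ≈ 18.286 mcg/mL.
Difference ≈ 11.838 − 18.286 ≈ -6.448 mcg/mL.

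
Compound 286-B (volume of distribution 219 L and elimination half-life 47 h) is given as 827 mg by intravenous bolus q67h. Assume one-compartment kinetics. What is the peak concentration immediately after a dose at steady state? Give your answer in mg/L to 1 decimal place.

τ/t½ = 67/47 ≈ 1.4255, so fraction remaining f = (1/2)^(67/47) ≈ 0.3723.
Accumulation ratio R = 1/(1 − f) ≈ 1/0.6277 ≈ 1.5931.
Each bolus raises the concentration by D/Vd = 827/219 ≈ 3.776 mg/L.
Steady-state peak Cmax,ss = C₀·R ≈ 3.776 × 1.5931 ≈ 6.016 mg/L.

6.0 mg/L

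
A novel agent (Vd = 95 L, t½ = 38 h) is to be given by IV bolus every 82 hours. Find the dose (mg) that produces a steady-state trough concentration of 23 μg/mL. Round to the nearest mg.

7566 mg

τ/t½ = 82/38 ≈ 2.1579, so f = (1/2)^(82/38) ≈ 0.224083.
Cmin,ss = (D/Vd)·f/(1−f), so D = Cmin,ss·Vd·(1−f)/f.
D = 23 × 95 × (1−f)/f ≈ 23 × 95 × 3.46263 ≈ 7565.85 mg.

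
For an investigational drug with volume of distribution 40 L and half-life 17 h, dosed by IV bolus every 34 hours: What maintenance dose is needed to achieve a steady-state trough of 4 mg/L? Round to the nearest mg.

τ/t½ = 34/17 ≈ 2, so f = (1/2)^(34/17) ≈ 0.250000.
Cmin,ss = (D/Vd)·f/(1−f), so D = Cmin,ss·Vd·(1−f)/f.
D = 4 × 40 × (1−f)/f ≈ 4 × 40 × 3.00000 ≈ 480.00 mg.

480 mg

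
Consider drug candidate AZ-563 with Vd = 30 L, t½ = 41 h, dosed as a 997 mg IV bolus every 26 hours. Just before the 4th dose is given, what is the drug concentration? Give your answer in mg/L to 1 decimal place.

44.1 mg/L

f = (1/2)^(τ/t½) = (1/2)^(26/41) ≈ 0.6443.
C₀ = D/Vd = 997/30 ≈ 33.233 mg/L.
Before the 4th dose, 3 doses have been given. Superposition: Cmin = C₀·(f + f² + … + f^3).
≈ 33.233 × (0.6443 + 0.4151 + 0.2675) ≈ 33.233 × 1.3269 ≈ 44.097 mg/L.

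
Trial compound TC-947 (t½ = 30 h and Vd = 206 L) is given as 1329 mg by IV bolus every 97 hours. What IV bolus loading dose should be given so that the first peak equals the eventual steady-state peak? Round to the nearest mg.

1487 mg

f = (1/2)^(97/30) ≈ 0.106333; accumulation ratio R = 1/(1−f) ≈ 1.11899.
Loading dose to hit Cmax,ss on first dose: D_load = D_maint·R ≈ 1329 × 1.11899 ≈ 1487.14 mg.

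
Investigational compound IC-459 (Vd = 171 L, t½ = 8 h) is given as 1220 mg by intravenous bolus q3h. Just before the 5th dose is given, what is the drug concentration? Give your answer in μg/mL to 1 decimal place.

15.5 μg/mL

f = (1/2)^(τ/t½) = (1/2)^(3/8) ≈ 0.7711.
C₀ = D/Vd = 1220/171 ≈ 7.135 μg/mL.
Before the 5th dose, 4 doses have been given. Superposition: Cmin = C₀·(f + f² + … + f^4).
≈ 7.135 × (0.7711 + 0.5946 + 0.4585 + 0.3535) ≈ 7.135 × 2.1777 ≈ 15.538 μg/mL.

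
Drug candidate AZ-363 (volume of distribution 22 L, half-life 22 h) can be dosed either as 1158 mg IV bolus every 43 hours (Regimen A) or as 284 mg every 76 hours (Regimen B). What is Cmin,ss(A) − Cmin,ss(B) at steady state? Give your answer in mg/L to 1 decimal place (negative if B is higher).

17.0 mg/L

Regimen A: f = (1/2)^(43/22) ≈ 0.2580; Cmin,ss = (1158/22)·f/(1−f) ≈ 18.302 mg/L.
Regimen B: f = (1/2)^(76/22) ≈ 0.0912; Cmin,ss = (284/22)·f/(1−f) ≈ 1.295 mg/L.
Difference ≈ 18.302 − 1.295 ≈ 17.007 mg/L.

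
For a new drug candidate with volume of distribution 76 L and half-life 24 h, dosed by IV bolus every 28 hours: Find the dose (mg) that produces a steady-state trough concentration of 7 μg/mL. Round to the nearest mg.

τ/t½ = 28/24 ≈ 1.1667, so f = (1/2)^(28/24) ≈ 0.445449.
Cmin,ss = (D/Vd)·f/(1−f), so D = Cmin,ss·Vd·(1−f)/f.
D = 7 × 76 × (1−f)/f ≈ 7 × 76 × 1.24493 ≈ 662.30 mg.

662 mg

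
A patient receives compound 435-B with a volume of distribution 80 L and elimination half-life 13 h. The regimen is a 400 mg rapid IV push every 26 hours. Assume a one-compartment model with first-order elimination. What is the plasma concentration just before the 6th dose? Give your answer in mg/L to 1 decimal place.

f = (1/2)^(τ/t½) = (1/2)^(26/13) ≈ 0.2500.
C₀ = D/Vd = 400/80 ≈ 5.000 mg/L.
Before the 6th dose, 5 doses have been given. Superposition: Cmin = C₀·(f + f² + … + f^5).
≈ 5.000 × (0.2500 + 0.0625 + 0.0156 + 0.0039 + 0.0010) ≈ 5.000 × 0.3330 ≈ 1.665 mg/L.

1.7 mg/L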